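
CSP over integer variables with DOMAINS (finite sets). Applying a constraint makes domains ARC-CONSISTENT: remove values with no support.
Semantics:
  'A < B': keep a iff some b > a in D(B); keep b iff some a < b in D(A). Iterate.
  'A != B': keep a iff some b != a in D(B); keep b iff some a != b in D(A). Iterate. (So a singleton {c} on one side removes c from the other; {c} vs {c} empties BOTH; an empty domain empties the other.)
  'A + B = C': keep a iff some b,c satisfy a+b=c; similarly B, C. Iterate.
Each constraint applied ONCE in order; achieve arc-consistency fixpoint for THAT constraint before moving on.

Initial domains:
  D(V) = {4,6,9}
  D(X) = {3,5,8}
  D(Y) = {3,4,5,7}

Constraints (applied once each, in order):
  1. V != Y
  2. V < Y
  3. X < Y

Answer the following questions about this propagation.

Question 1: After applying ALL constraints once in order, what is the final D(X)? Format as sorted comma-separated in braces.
Answer: {3,5}

Derivation:
Constraint 1 (V != Y) on D(V)={4,6,9} D(Y)={3,4,5,7}: no change
Constraint 2 (V < Y) on D(V)={4,6,9} D(Y)={3,4,5,7}: V {4,6,9}->{4,6}; Y {3,4,5,7}->{5,7}
Constraint 3 (X < Y) on D(X)={3,5,8} D(Y)={5,7}: X {3,5,8}->{3,5}
So after all 3 constraints: D(X) = {3,5}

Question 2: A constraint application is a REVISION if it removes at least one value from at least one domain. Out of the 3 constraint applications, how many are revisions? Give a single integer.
Answer: 2

Derivation:
Constraint 1 (V != Y) on D(V)={4,6,9} D(Y)={3,4,5,7}: no change => not a revision
Constraint 2 (V < Y) on D(V)={4,6,9} D(Y)={3,4,5,7}: V {4,6,9}->{4,6}; Y {3,4,5,7}->{5,7} => REVISION
Constraint 3 (X < Y) on D(X)={3,5,8} D(Y)={5,7}: X {3,5,8}->{3,5} => REVISION
Total revisions = 2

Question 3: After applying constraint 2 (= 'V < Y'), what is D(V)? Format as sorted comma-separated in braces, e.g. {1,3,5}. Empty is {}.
Constraint 1 (V != Y) on D(V)={4,6,9} D(Y)={3,4,5,7}: no change
Constraint 2 (V < Y) on D(V)={4,6,9} D(Y)={3,4,5,7}: V {4,6,9}->{4,6}; Y {3,4,5,7}->{5,7}
So after constraint 2: D(V) = {4,6}

Answer: {4,6}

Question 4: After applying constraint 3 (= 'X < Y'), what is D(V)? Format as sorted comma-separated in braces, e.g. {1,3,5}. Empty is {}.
Constraint 1 (V != Y) on D(V)={4,6,9} D(Y)={3,4,5,7}: no change
Constraint 2 (V < Y) on D(V)={4,6,9} D(Y)={3,4,5,7}: V {4,6,9}->{4,6}; Y {3,4,5,7}->{5,7}
Constraint 3 (X < Y) on D(X)={3,5,8} D(Y)={5,7}: X {3,5,8}->{3,5}
So after constraint 3: D(V) = {4,6}

Answer: {4,6}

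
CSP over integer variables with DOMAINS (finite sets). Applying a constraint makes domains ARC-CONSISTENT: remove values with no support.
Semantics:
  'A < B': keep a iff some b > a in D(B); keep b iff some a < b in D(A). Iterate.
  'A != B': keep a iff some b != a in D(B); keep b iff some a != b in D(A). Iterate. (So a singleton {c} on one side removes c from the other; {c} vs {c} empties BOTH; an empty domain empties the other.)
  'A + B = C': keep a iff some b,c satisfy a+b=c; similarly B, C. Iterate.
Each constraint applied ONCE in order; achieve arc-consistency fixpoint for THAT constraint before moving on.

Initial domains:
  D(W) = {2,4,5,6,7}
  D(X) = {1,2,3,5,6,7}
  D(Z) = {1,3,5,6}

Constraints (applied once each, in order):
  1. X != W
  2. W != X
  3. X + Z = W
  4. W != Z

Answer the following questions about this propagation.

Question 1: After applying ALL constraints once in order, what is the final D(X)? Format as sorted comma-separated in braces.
Answer: {1,2,3,5,6}

Derivation:
Constraint 1 (X != W) on D(X)={1,2,3,5,6,7} D(W)={2,4,5,6,7}: no change
Constraint 2 (W != X) on D(W)={2,4,5,6,7} D(X)={1,2,3,5,6,7}: no change
Constraint 3 (X + Z = W) on D(X)={1,2,3,5,6,7} D(Z)={1,3,5,6} D(W)={2,4,5,6,7}: X {1,2,3,5,6,7}->{1,2,3,5,6}
Constraint 4 (W != Z) on D(W)={2,4,5,6,7} D(Z)={1,3,5,6}: no change
So after all 4 constraints: D(X) = {1,2,3,5,6}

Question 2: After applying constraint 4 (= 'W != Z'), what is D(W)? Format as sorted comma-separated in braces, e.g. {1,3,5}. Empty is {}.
Constraint 1 (X != W) on D(X)={1,2,3,5,6,7} D(W)={2,4,5,6,7}: no change
Constraint 2 (W != X) on D(W)={2,4,5,6,7} D(X)={1,2,3,5,6,7}: no change
Constraint 3 (X + Z = W) on D(X)={1,2,3,5,6,7} D(Z)={1,3,5,6} D(W)={2,4,5,6,7}: X {1,2,3,5,6,7}->{1,2,3,5,6}
Constraint 4 (W != Z) on D(W)={2,4,5,6,7} D(Z)={1,3,5,6}: no change
So after constraint 4: D(W) = {2,4,5,6,7}

Answer: {2,4,5,6,7}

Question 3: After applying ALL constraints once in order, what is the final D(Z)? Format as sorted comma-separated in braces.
Answer: {1,3,5,6}

Derivation:
Constraint 1 (X != W) on D(X)={1,2,3,5,6,7} D(W)={2,4,5,6,7}: no change
Constraint 2 (W != X) on D(W)={2,4,5,6,7} D(X)={1,2,3,5,6,7}: no change
Constraint 3 (X + Z = W) on D(X)={1,2,3,5,6,7} D(Z)={1,3,5,6} D(W)={2,4,5,6,7}: X {1,2,3,5,6,7}->{1,2,3,5,6}
Constraint 4 (W != Z) on D(W)={2,4,5,6,7} D(Z)={1,3,5,6}: no change
So after all 4 constraints: D(Z) = {1,3,5,6}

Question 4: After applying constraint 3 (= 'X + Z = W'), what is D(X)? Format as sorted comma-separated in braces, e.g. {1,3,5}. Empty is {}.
Answer: {1,2,3,5,6}

Derivation:
Constraint 1 (X != W) on D(X)={1,2,3,5,6,7} D(W)={2,4,5,6,7}: no change
Constraint 2 (W != X) on D(W)={2,4,5,6,7} D(X)={1,2,3,5,6,7}: no change
Constraint 3 (X + Z = W) on D(X)={1,2,3,5,6,7} D(Z)={1,3,5,6} D(W)={2,4,5,6,7}: X {1,2,3,5,6,7}->{1,2,3,5,6}
So after constraint 3: D(X) = {1,2,3,5,6}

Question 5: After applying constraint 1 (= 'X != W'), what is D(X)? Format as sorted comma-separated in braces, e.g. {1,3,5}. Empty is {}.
Constraint 1 (X != W) on D(X)={1,2,3,5,6,7} D(W)={2,4,5,6,7}: no change
So after constraint 1: D(X) = {1,2,3,5,6,7}

Answer: {1,2,3,5,6,7}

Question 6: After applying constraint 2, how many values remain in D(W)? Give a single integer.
Answer: 5

Derivation:
Constraint 1 (X != W) on D(X)={1,2,3,5,6,7} D(W)={2,4,5,6,7}: no change
Constraint 2 (W != X) on D(W)={2,4,5,6,7} D(X)={1,2,3,5,6,7}: no change
So after constraint 2: D(W)={2,4,5,6,7}, size = 5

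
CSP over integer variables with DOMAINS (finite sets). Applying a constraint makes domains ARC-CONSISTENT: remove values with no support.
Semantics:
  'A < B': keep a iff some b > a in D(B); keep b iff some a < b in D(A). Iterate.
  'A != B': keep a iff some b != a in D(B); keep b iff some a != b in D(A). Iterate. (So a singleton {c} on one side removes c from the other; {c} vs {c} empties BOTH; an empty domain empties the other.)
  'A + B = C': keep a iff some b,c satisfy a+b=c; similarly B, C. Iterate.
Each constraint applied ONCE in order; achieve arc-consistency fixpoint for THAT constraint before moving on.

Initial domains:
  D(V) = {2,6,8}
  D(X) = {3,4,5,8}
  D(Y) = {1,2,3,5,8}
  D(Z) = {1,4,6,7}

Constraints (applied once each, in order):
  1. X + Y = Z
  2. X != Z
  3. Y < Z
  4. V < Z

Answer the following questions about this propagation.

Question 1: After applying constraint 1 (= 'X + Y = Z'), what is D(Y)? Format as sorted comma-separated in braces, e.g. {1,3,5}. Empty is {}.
Constraint 1 (X + Y = Z) on D(X)={3,4,5,8} D(Y)={1,2,3,5,8} D(Z)={1,4,6,7}: X {3,4,5,8}->{3,4,5}; Y {1,2,3,5,8}->{1,2,3}; Z {1,4,6,7}->{4,6,7}
So after constraint 1: D(Y) = {1,2,3}

Answer: {1,2,3}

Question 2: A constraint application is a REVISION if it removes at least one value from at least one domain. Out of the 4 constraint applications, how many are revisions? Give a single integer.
Answer: 2

Derivation:
Constraint 1 (X + Y = Z) on D(X)={3,4,5,8} D(Y)={1,2,3,5,8} D(Z)={1,4,6,7}: X {3,4,5,8}->{3,4,5}; Y {1,2,3,5,8}->{1,2,3}; Z {1,4,6,7}->{4,6,7} => REVISION
Constraint 2 (X != Z) on D(X)={3,4,5} D(Z)={4,6,7}: no change => not a revision
Constraint 3 (Y < Z) on D(Y)={1,2,3} D(Z)={4,6,7}: no change => not a revision
Constraint 4 (V < Z) on D(V)={2,6,8} D(Z)={4,6,7}: V {2,6,8}->{2,6} => REVISION
Total revisions = 2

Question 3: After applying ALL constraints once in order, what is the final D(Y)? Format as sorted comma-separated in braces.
Constraint 1 (X + Y = Z) on D(X)={3,4,5,8} D(Y)={1,2,3,5,8} D(Z)={1,4,6,7}: X {3,4,5,8}->{3,4,5}; Y {1,2,3,5,8}->{1,2,3}; Z {1,4,6,7}->{4,6,7}
Constraint 2 (X != Z) on D(X)={3,4,5} D(Z)={4,6,7}: no change
Constraint 3 (Y < Z) on D(Y)={1,2,3} D(Z)={4,6,7}: no change
Constraint 4 (V < Z) on D(V)={2,6,8} D(Z)={4,6,7}: V {2,6,8}->{2,6}
So after all 4 constraints: D(Y) = {1,2,3}

Answer: {1,2,3}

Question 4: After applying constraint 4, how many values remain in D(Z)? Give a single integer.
Answer: 3

Derivation:
Constraint 1 (X + Y = Z) on D(X)={3,4,5,8} D(Y)={1,2,3,5,8} D(Z)={1,4,6,7}: X {3,4,5,8}->{3,4,5}; Y {1,2,3,5,8}->{1,2,3}; Z {1,4,6,7}->{4,6,7}
Constraint 2 (X != Z) on D(X)={3,4,5} D(Z)={4,6,7}: no change
Constraint 3 (Y < Z) on D(Y)={1,2,3} D(Z)={4,6,7}: no change
Constraint 4 (V < Z) on D(V)={2,6,8} D(Z)={4,6,7}: V {2,6,8}->{2,6}
So after constraint 4: D(Z)={4,6,7}, size = 3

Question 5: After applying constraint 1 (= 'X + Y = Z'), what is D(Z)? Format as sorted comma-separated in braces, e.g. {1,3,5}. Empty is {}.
Constraint 1 (X + Y = Z) on D(X)={3,4,5,8} D(Y)={1,2,3,5,8} D(Z)={1,4,6,7}: X {3,4,5,8}->{3,4,5}; Y {1,2,3,5,8}->{1,2,3}; Z {1,4,6,7}->{4,6,7}
So after constraint 1: D(Z) = {4,6,7}

Answer: {4,6,7}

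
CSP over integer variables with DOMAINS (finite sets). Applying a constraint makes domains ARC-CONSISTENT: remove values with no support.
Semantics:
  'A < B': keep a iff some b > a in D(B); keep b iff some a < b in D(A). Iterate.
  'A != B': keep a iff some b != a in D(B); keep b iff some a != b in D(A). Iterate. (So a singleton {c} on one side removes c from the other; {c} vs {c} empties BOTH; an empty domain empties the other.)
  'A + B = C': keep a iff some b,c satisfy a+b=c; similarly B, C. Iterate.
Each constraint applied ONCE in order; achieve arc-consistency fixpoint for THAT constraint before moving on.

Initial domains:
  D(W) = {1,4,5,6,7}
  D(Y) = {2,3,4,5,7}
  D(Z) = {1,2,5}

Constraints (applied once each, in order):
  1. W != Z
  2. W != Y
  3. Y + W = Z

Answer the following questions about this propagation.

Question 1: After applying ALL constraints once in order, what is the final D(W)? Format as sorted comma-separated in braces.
Answer: {1}

Derivation:
Constraint 1 (W != Z) on D(W)={1,4,5,6,7} D(Z)={1,2,5}: no change
Constraint 2 (W != Y) on D(W)={1,4,5,6,7} D(Y)={2,3,4,5,7}: no change
Constraint 3 (Y + W = Z) on D(Y)={2,3,4,5,7} D(W)={1,4,5,6,7} D(Z)={1,2,5}: Y {2,3,4,5,7}->{4}; W {1,4,5,6,7}->{1}; Z {1,2,5}->{5}
So after all 3 constraints: D(W) = {1}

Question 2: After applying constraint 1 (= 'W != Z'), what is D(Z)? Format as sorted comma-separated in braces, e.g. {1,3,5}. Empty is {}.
Answer: {1,2,5}

Derivation:
Constraint 1 (W != Z) on D(W)={1,4,5,6,7} D(Z)={1,2,5}: no change
So after constraint 1: D(Z) = {1,2,5}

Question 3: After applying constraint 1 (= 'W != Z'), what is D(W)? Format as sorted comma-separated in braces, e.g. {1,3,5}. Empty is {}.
Answer: {1,4,5,6,7}

Derivation:
Constraint 1 (W != Z) on D(W)={1,4,5,6,7} D(Z)={1,2,5}: no change
So after constraint 1: D(W) = {1,4,5,6,7}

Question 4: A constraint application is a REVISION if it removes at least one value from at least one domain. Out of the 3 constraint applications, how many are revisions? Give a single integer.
Answer: 1

Derivation:
Constraint 1 (W != Z) on D(W)={1,4,5,6,7} D(Z)={1,2,5}: no change => not a revision
Constraint 2 (W != Y) on D(W)={1,4,5,6,7} D(Y)={2,3,4,5,7}: no change => not a revision
Constraint 3 (Y + W = Z) on D(Y)={2,3,4,5,7} D(W)={1,4,5,6,7} D(Z)={1,2,5}: Y {2,3,4,5,7}->{4}; W {1,4,5,6,7}->{1}; Z {1,2,5}->{5} => REVISION
Total revisions = 1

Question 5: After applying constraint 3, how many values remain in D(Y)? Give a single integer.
Answer: 1

Derivation:
Constraint 1 (W != Z) on D(W)={1,4,5,6,7} D(Z)={1,2,5}: no change
Constraint 2 (W != Y) on D(W)={1,4,5,6,7} D(Y)={2,3,4,5,7}: no change
Constraint 3 (Y + W = Z) on D(Y)={2,3,4,5,7} D(W)={1,4,5,6,7} D(Z)={1,2,5}: Y {2,3,4,5,7}->{4}; W {1,4,5,6,7}->{1}; Z {1,2,5}->{5}
So after constraint 3: D(Y)={4}, size = 1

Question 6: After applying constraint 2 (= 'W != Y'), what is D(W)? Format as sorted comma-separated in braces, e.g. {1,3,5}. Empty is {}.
Constraint 1 (W != Z) on D(W)={1,4,5,6,7} D(Z)={1,2,5}: no change
Constraint 2 (W != Y) on D(W)={1,4,5,6,7} D(Y)={2,3,4,5,7}: no change
So after constraint 2: D(W) = {1,4,5,6,7}

Answer: {1,4,5,6,7}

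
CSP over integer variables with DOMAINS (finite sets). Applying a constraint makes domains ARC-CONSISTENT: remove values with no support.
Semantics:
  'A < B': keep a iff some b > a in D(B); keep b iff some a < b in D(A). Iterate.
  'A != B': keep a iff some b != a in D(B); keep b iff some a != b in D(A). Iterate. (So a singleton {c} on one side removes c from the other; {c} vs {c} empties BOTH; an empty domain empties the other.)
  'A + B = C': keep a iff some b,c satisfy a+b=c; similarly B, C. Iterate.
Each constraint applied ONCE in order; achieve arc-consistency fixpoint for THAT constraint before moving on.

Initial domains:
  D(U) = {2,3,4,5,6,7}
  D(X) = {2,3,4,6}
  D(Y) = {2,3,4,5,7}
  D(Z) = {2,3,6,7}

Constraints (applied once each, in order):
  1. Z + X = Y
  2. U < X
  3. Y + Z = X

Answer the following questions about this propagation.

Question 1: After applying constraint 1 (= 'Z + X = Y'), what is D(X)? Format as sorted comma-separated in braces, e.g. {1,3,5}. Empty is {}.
Constraint 1 (Z + X = Y) on D(Z)={2,3,6,7} D(X)={2,3,4,6} D(Y)={2,3,4,5,7}: Z {2,3,6,7}->{2,3}; X {2,3,4,6}->{2,3,4}; Y {2,3,4,5,7}->{4,5,7}
So after constraint 1: D(X) = {2,3,4}

Answer: {2,3,4}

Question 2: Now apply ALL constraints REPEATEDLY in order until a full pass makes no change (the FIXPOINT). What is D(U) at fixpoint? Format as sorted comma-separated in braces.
Answer: {}

Derivation:
pass 0 (initial): D(U)={2,3,4,5,6,7}
pass 1: U {2,3,4,5,6,7}->{2,3}; X {2,3,4,6}->{}; Y {2,3,4,5,7}->{}; Z {2,3,6,7}->{}
pass 2: U {2,3}->{}
pass 3: no change
Fixpoint after 3 passes: D(U) = {}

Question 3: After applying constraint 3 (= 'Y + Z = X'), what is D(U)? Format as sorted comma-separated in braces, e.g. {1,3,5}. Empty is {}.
Answer: {2,3}

Derivation:
Constraint 1 (Z + X = Y) on D(Z)={2,3,6,7} D(X)={2,3,4,6} D(Y)={2,3,4,5,7}: Z {2,3,6,7}->{2,3}; X {2,3,4,6}->{2,3,4}; Y {2,3,4,5,7}->{4,5,7}
Constraint 2 (U < X) on D(U)={2,3,4,5,6,7} D(X)={2,3,4}: U {2,3,4,5,6,7}->{2,3}; X {2,3,4}->{3,4}
Constraint 3 (Y + Z = X) on D(Y)={4,5,7} D(Z)={2,3} D(X)={3,4}: Y {4,5,7}->{}; Z {2,3}->{}; X {3,4}->{}
So after constraint 3: D(U) = {2,3}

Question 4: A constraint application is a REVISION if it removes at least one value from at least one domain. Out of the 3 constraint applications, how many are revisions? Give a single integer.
Answer: 3

Derivation:
Constraint 1 (Z + X = Y) on D(Z)={2,3,6,7} D(X)={2,3,4,6} D(Y)={2,3,4,5,7}: Z {2,3,6,7}->{2,3}; X {2,3,4,6}->{2,3,4}; Y {2,3,4,5,7}->{4,5,7} => REVISION
Constraint 2 (U < X) on D(U)={2,3,4,5,6,7} D(X)={2,3,4}: U {2,3,4,5,6,7}->{2,3}; X {2,3,4}->{3,4} => REVISION
Constraint 3 (Y + Z = X) on D(Y)={4,5,7} D(Z)={2,3} D(X)={3,4}: Y {4,5,7}->{}; Z {2,3}->{}; X {3,4}->{} => REVISION
Total revisions = 3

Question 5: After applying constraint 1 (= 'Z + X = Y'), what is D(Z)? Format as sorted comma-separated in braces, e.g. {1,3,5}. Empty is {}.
Constraint 1 (Z + X = Y) on D(Z)={2,3,6,7} D(X)={2,3,4,6} D(Y)={2,3,4,5,7}: Z {2,3,6,7}->{2,3}; X {2,3,4,6}->{2,3,4}; Y {2,3,4,5,7}->{4,5,7}
So after constraint 1: D(Z) = {2,3}

Answer: {2,3}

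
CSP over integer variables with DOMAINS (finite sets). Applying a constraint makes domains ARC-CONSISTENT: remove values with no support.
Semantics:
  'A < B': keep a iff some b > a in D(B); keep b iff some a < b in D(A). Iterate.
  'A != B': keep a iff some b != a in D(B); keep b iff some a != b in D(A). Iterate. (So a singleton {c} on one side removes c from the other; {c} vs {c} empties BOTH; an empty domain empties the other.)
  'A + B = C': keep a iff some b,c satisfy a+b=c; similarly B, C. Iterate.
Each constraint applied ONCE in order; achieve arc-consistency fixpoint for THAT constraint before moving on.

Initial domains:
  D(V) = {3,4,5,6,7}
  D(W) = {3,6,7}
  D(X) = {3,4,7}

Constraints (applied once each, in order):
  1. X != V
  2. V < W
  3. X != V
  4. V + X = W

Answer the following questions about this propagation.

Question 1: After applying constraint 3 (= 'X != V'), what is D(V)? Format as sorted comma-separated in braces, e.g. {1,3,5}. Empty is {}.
Constraint 1 (X != V) on D(X)={3,4,7} D(V)={3,4,5,6,7}: no change
Constraint 2 (V < W) on D(V)={3,4,5,6,7} D(W)={3,6,7}: V {3,4,5,6,7}->{3,4,5,6}; W {3,6,7}->{6,7}
Constraint 3 (X != V) on D(X)={3,4,7} D(V)={3,4,5,6}: no change
So after constraint 3: D(V) = {3,4,5,6}

Answer: {3,4,5,6}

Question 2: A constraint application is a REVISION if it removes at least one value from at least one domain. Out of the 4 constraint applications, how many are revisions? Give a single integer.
Answer: 2

Derivation:
Constraint 1 (X != V) on D(X)={3,4,7} D(V)={3,4,5,6,7}: no change => not a revision
Constraint 2 (V < W) on D(V)={3,4,5,6,7} D(W)={3,6,7}: V {3,4,5,6,7}->{3,4,5,6}; W {3,6,7}->{6,7} => REVISION
Constraint 3 (X != V) on D(X)={3,4,7} D(V)={3,4,5,6}: no change => not a revision
Constraint 4 (V + X = W) on D(V)={3,4,5,6} D(X)={3,4,7} D(W)={6,7}: V {3,4,5,6}->{3,4}; X {3,4,7}->{3,4} => REVISION
Total revisions = 2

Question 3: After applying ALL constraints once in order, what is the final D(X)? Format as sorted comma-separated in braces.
Answer: {3,4}

Derivation:
Constraint 1 (X != V) on D(X)={3,4,7} D(V)={3,4,5,6,7}: no change
Constraint 2 (V < W) on D(V)={3,4,5,6,7} D(W)={3,6,7}: V {3,4,5,6,7}->{3,4,5,6}; W {3,6,7}->{6,7}
Constraint 3 (X != V) on D(X)={3,4,7} D(V)={3,4,5,6}: no change
Constraint 4 (V + X = W) on D(V)={3,4,5,6} D(X)={3,4,7} D(W)={6,7}: V {3,4,5,6}->{3,4}; X {3,4,7}->{3,4}
So after all 4 constraints: D(X) = {3,4}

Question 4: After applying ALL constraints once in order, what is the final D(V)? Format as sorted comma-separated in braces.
Answer: {3,4}

Derivation:
Constraint 1 (X != V) on D(X)={3,4,7} D(V)={3,4,5,6,7}: no change
Constraint 2 (V < W) on D(V)={3,4,5,6,7} D(W)={3,6,7}: V {3,4,5,6,7}->{3,4,5,6}; W {3,6,7}->{6,7}
Constraint 3 (X != V) on D(X)={3,4,7} D(V)={3,4,5,6}: no change
Constraint 4 (V + X = W) on D(V)={3,4,5,6} D(X)={3,4,7} D(W)={6,7}: V {3,4,5,6}->{3,4}; X {3,4,7}->{3,4}
So after all 4 constraints: D(V) = {3,4}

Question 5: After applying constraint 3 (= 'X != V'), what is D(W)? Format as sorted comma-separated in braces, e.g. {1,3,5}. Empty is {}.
Constraint 1 (X != V) on D(X)={3,4,7} D(V)={3,4,5,6,7}: no change
Constraint 2 (V < W) on D(V)={3,4,5,6,7} D(W)={3,6,7}: V {3,4,5,6,7}->{3,4,5,6}; W {3,6,7}->{6,7}
Constraint 3 (X != V) on D(X)={3,4,7} D(V)={3,4,5,6}: no change
So after constraint 3: D(W) = {6,7}

Answer: {6,7}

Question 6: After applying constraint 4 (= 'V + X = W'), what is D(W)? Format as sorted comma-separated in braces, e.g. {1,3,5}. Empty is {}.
Constraint 1 (X != V) on D(X)={3,4,7} D(V)={3,4,5,6,7}: no change
Constraint 2 (V < W) on D(V)={3,4,5,6,7} D(W)={3,6,7}: V {3,4,5,6,7}->{3,4,5,6}; W {3,6,7}->{6,7}
Constraint 3 (X != V) on D(X)={3,4,7} D(V)={3,4,5,6}: no change
Constraint 4 (V + X = W) on D(V)={3,4,5,6} D(X)={3,4,7} D(W)={6,7}: V {3,4,5,6}->{3,4}; X {3,4,7}->{3,4}
So after constraint 4: D(W) = {6,7}

Answer: {6,7}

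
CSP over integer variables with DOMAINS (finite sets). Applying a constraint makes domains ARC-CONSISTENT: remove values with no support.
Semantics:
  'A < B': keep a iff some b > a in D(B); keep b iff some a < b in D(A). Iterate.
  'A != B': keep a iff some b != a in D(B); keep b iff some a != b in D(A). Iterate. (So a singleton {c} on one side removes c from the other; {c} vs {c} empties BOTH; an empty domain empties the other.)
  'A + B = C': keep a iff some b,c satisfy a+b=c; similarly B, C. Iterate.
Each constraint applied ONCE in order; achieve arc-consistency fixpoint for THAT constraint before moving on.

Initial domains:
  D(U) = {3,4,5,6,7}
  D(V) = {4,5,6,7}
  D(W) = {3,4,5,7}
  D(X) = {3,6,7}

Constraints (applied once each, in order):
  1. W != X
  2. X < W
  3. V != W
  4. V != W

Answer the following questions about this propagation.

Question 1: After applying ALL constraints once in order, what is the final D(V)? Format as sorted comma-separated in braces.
Constraint 1 (W != X) on D(W)={3,4,5,7} D(X)={3,6,7}: no change
Constraint 2 (X < W) on D(X)={3,6,7} D(W)={3,4,5,7}: X {3,6,7}->{3,6}; W {3,4,5,7}->{4,5,7}
Constraint 3 (V != W) on D(V)={4,5,6,7} D(W)={4,5,7}: no change
Constraint 4 (V != W) on D(V)={4,5,6,7} D(W)={4,5,7}: no change
So after all 4 constraints: D(V) = {4,5,6,7}

Answer: {4,5,6,7}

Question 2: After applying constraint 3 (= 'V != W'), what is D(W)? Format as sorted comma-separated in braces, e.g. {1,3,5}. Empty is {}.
Constraint 1 (W != X) on D(W)={3,4,5,7} D(X)={3,6,7}: no change
Constraint 2 (X < W) on D(X)={3,6,7} D(W)={3,4,5,7}: X {3,6,7}->{3,6}; W {3,4,5,7}->{4,5,7}
Constraint 3 (V != W) on D(V)={4,5,6,7} D(W)={4,5,7}: no change
So after constraint 3: D(W) = {4,5,7}

Answer: {4,5,7}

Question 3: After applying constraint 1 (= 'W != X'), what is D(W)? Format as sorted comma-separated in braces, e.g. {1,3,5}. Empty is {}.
Constraint 1 (W != X) on D(W)={3,4,5,7} D(X)={3,6,7}: no change
So after constraint 1: D(W) = {3,4,5,7}

Answer: {3,4,5,7}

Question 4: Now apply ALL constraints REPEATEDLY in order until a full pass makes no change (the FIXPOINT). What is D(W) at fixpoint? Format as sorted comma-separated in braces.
Answer: {4,5,7}

Derivation:
pass 0 (initial): D(W)={3,4,5,7}
pass 1: W {3,4,5,7}->{4,5,7}; X {3,6,7}->{3,6}
pass 2: no change
Fixpoint after 2 passes: D(W) = {4,5,7}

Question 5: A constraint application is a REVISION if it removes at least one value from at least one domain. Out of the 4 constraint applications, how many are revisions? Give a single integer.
Answer: 1

Derivation:
Constraint 1 (W != X) on D(W)={3,4,5,7} D(X)={3,6,7}: no change => not a revision
Constraint 2 (X < W) on D(X)={3,6,7} D(W)={3,4,5,7}: X {3,6,7}->{3,6}; W {3,4,5,7}->{4,5,7} => REVISION
Constraint 3 (V != W) on D(V)={4,5,6,7} D(W)={4,5,7}: no change => not a revision
Constraint 4 (V != W) on D(V)={4,5,6,7} D(W)={4,5,7}: no change => not a revision
Total revisions = 1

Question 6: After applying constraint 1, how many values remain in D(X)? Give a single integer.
Answer: 3

Derivation:
Constraint 1 (W != X) on D(W)={3,4,5,7} D(X)={3,6,7}: no change
So after constraint 1: D(X)={3,6,7}, size = 3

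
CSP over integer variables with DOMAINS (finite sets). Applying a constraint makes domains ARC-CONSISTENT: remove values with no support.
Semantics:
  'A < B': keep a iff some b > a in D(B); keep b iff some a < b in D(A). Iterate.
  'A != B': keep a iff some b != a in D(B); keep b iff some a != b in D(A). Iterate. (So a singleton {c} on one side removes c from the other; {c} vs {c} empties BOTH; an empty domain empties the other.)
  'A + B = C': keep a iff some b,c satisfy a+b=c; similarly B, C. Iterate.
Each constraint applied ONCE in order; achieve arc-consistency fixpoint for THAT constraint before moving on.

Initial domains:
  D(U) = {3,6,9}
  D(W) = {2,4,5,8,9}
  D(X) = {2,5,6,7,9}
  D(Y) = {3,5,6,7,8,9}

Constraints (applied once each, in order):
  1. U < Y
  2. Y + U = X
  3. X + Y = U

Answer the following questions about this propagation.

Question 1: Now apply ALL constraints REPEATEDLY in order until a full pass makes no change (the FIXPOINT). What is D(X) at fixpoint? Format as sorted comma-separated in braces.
pass 0 (initial): D(X)={2,5,6,7,9}
pass 1: U {3,6,9}->{}; X {2,5,6,7,9}->{}; Y {3,5,6,7,8,9}->{}
pass 2: no change
Fixpoint after 2 passes: D(X) = {}

Answer: {}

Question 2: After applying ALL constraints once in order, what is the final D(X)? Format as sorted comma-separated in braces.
Answer: {}

Derivation:
Constraint 1 (U < Y) on D(U)={3,6,9} D(Y)={3,5,6,7,8,9}: U {3,6,9}->{3,6}; Y {3,5,6,7,8,9}->{5,6,7,8,9}
Constraint 2 (Y + U = X) on D(Y)={5,6,7,8,9} D(U)={3,6} D(X)={2,5,6,7,9}: Y {5,6,7,8,9}->{6}; U {3,6}->{3}; X {2,5,6,7,9}->{9}
Constraint 3 (X + Y = U) on D(X)={9} D(Y)={6} D(U)={3}: X {9}->{}; Y {6}->{}; U {3}->{}
So after all 3 constraints: D(X) = {}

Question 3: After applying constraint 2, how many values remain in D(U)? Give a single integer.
Answer: 1

Derivation:
Constraint 1 (U < Y) on D(U)={3,6,9} D(Y)={3,5,6,7,8,9}: U {3,6,9}->{3,6}; Y {3,5,6,7,8,9}->{5,6,7,8,9}
Constraint 2 (Y + U = X) on D(Y)={5,6,7,8,9} D(U)={3,6} D(X)={2,5,6,7,9}: Y {5,6,7,8,9}->{6}; U {3,6}->{3}; X {2,5,6,7,9}->{9}
So after constraint 2: D(U)={3}, size = 1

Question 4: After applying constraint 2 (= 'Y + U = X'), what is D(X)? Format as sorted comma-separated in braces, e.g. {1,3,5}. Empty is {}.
Answer: {9}

Derivation:
Constraint 1 (U < Y) on D(U)={3,6,9} D(Y)={3,5,6,7,8,9}: U {3,6,9}->{3,6}; Y {3,5,6,7,8,9}->{5,6,7,8,9}
Constraint 2 (Y + U = X) on D(Y)={5,6,7,8,9} D(U)={3,6} D(X)={2,5,6,7,9}: Y {5,6,7,8,9}->{6}; U {3,6}->{3}; X {2,5,6,7,9}->{9}
So after constraint 2: D(X) = {9}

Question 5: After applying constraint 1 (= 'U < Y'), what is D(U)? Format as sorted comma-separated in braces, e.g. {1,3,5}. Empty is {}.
Constraint 1 (U < Y) on D(U)={3,6,9} D(Y)={3,5,6,7,8,9}: U {3,6,9}->{3,6}; Y {3,5,6,7,8,9}->{5,6,7,8,9}
So after constraint 1: D(U) = {3,6}

Answer: {3,6}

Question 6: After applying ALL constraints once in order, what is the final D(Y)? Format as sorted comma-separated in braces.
Constraint 1 (U < Y) on D(U)={3,6,9} D(Y)={3,5,6,7,8,9}: U {3,6,9}->{3,6}; Y {3,5,6,7,8,9}->{5,6,7,8,9}
Constraint 2 (Y + U = X) on D(Y)={5,6,7,8,9} D(U)={3,6} D(X)={2,5,6,7,9}: Y {5,6,7,8,9}->{6}; U {3,6}->{3}; X {2,5,6,7,9}->{9}
Constraint 3 (X + Y = U) on D(X)={9} D(Y)={6} D(U)={3}: X {9}->{}; Y {6}->{}; U {3}->{}
So after all 3 constraints: D(Y) = {}

Answer: {}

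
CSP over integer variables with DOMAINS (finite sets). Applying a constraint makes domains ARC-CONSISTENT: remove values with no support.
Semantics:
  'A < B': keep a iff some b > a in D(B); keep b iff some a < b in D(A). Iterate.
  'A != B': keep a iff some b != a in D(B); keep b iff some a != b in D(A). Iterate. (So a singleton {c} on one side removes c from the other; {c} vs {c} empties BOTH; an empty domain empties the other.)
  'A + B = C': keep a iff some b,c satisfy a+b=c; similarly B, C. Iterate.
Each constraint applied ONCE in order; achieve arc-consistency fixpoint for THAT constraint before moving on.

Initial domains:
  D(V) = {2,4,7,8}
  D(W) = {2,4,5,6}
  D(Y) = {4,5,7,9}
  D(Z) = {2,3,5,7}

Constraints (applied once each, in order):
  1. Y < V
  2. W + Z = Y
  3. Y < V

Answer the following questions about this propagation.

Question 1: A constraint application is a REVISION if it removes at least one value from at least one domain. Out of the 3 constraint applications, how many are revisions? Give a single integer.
Answer: 2

Derivation:
Constraint 1 (Y < V) on D(Y)={4,5,7,9} D(V)={2,4,7,8}: Y {4,5,7,9}->{4,5,7}; V {2,4,7,8}->{7,8} => REVISION
Constraint 2 (W + Z = Y) on D(W)={2,4,5,6} D(Z)={2,3,5,7} D(Y)={4,5,7}: W {2,4,5,6}->{2,4,5}; Z {2,3,5,7}->{2,3,5} => REVISION
Constraint 3 (Y < V) on D(Y)={4,5,7} D(V)={7,8}: no change => not a revision
Total revisions = 2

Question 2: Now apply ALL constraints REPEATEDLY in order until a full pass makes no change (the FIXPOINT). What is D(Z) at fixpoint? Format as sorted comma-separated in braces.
pass 0 (initial): D(Z)={2,3,5,7}
pass 1: V {2,4,7,8}->{7,8}; W {2,4,5,6}->{2,4,5}; Y {4,5,7,9}->{4,5,7}; Z {2,3,5,7}->{2,3,5}
pass 2: no change
Fixpoint after 2 passes: D(Z) = {2,3,5}

Answer: {2,3,5}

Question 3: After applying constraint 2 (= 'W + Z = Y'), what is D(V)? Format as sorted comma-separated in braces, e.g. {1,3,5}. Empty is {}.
Constraint 1 (Y < V) on D(Y)={4,5,7,9} D(V)={2,4,7,8}: Y {4,5,7,9}->{4,5,7}; V {2,4,7,8}->{7,8}
Constraint 2 (W + Z = Y) on D(W)={2,4,5,6} D(Z)={2,3,5,7} D(Y)={4,5,7}: W {2,4,5,6}->{2,4,5}; Z {2,3,5,7}->{2,3,5}
So after constraint 2: D(V) = {7,8}

Answer: {7,8}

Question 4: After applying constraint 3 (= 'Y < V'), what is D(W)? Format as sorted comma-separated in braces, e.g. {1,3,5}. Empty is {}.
Constraint 1 (Y < V) on D(Y)={4,5,7,9} D(V)={2,4,7,8}: Y {4,5,7,9}->{4,5,7}; V {2,4,7,8}->{7,8}
Constraint 2 (W + Z = Y) on D(W)={2,4,5,6} D(Z)={2,3,5,7} D(Y)={4,5,7}: W {2,4,5,6}->{2,4,5}; Z {2,3,5,7}->{2,3,5}
Constraint 3 (Y < V) on D(Y)={4,5,7} D(V)={7,8}: no change
So after constraint 3: D(W) = {2,4,5}

Answer: {2,4,5}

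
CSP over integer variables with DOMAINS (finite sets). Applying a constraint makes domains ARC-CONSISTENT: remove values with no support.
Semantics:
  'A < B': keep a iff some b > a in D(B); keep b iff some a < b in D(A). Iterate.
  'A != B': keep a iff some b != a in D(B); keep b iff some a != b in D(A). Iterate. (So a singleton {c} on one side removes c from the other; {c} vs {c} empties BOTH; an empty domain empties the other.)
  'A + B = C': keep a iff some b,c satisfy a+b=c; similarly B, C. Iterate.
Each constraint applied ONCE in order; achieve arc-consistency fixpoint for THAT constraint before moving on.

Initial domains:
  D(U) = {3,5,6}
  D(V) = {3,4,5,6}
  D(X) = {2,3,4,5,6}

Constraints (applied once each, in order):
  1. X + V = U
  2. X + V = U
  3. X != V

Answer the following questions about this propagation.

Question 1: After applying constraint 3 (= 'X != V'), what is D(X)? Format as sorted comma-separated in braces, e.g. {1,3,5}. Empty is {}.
Answer: {2,3}

Derivation:
Constraint 1 (X + V = U) on D(X)={2,3,4,5,6} D(V)={3,4,5,6} D(U)={3,5,6}: X {2,3,4,5,6}->{2,3}; V {3,4,5,6}->{3,4}; U {3,5,6}->{5,6}
Constraint 2 (X + V = U) on D(X)={2,3} D(V)={3,4} D(U)={5,6}: no change
Constraint 3 (X != V) on D(X)={2,3} D(V)={3,4}: no change
So after constraint 3: D(X) = {2,3}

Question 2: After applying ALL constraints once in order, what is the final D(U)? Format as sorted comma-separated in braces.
Constraint 1 (X + V = U) on D(X)={2,3,4,5,6} D(V)={3,4,5,6} D(U)={3,5,6}: X {2,3,4,5,6}->{2,3}; V {3,4,5,6}->{3,4}; U {3,5,6}->{5,6}
Constraint 2 (X + V = U) on D(X)={2,3} D(V)={3,4} D(U)={5,6}: no change
Constraint 3 (X != V) on D(X)={2,3} D(V)={3,4}: no change
So after all 3 constraints: D(U) = {5,6}

Answer: {5,6}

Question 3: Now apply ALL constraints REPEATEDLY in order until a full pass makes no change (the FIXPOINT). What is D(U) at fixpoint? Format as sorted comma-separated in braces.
pass 0 (initial): D(U)={3,5,6}
pass 1: U {3,5,6}->{5,6}; V {3,4,5,6}->{3,4}; X {2,3,4,5,6}->{2,3}
pass 2: no change
Fixpoint after 2 passes: D(U) = {5,6}

Answer: {5,6}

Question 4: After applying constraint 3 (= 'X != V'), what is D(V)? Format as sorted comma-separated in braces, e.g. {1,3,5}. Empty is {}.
Constraint 1 (X + V = U) on D(X)={2,3,4,5,6} D(V)={3,4,5,6} D(U)={3,5,6}: X {2,3,4,5,6}->{2,3}; V {3,4,5,6}->{3,4}; U {3,5,6}->{5,6}
Constraint 2 (X + V = U) on D(X)={2,3} D(V)={3,4} D(U)={5,6}: no change
Constraint 3 (X != V) on D(X)={2,3} D(V)={3,4}: no change
So after constraint 3: D(V) = {3,4}

Answer: {3,4}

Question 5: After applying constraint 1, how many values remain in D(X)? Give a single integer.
Answer: 2

Derivation:
Constraint 1 (X + V = U) on D(X)={2,3,4,5,6} D(V)={3,4,5,6} D(U)={3,5,6}: X {2,3,4,5,6}->{2,3}; V {3,4,5,6}->{3,4}; U {3,5,6}->{5,6}
So after constraint 1: D(X)={2,3}, size = 2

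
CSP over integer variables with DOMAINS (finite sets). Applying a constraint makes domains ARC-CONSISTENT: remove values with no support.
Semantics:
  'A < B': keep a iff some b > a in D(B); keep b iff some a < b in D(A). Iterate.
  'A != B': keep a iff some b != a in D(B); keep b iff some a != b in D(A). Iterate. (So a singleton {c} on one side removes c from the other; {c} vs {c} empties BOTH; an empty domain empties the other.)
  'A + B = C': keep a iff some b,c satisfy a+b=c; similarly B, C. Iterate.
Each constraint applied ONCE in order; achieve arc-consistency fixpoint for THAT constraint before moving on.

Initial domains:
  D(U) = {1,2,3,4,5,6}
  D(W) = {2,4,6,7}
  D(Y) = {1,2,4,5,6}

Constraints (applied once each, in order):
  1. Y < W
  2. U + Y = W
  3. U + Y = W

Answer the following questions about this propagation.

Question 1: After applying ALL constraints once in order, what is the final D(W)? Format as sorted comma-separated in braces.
Answer: {2,4,6,7}

Derivation:
Constraint 1 (Y < W) on D(Y)={1,2,4,5,6} D(W)={2,4,6,7}: no change
Constraint 2 (U + Y = W) on D(U)={1,2,3,4,5,6} D(Y)={1,2,4,5,6} D(W)={2,4,6,7}: no change
Constraint 3 (U + Y = W) on D(U)={1,2,3,4,5,6} D(Y)={1,2,4,5,6} D(W)={2,4,6,7}: no change
So after all 3 constraints: D(W) = {2,4,6,7}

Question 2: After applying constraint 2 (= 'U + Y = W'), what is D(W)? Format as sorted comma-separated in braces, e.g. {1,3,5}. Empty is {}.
Constraint 1 (Y < W) on D(Y)={1,2,4,5,6} D(W)={2,4,6,7}: no change
Constraint 2 (U + Y = W) on D(U)={1,2,3,4,5,6} D(Y)={1,2,4,5,6} D(W)={2,4,6,7}: no change
So after constraint 2: D(W) = {2,4,6,7}

Answer: {2,4,6,7}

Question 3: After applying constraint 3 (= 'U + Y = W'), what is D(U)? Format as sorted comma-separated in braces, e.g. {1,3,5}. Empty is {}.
Answer: {1,2,3,4,5,6}

Derivation:
Constraint 1 (Y < W) on D(Y)={1,2,4,5,6} D(W)={2,4,6,7}: no change
Constraint 2 (U + Y = W) on D(U)={1,2,3,4,5,6} D(Y)={1,2,4,5,6} D(W)={2,4,6,7}: no change
Constraint 3 (U + Y = W) on D(U)={1,2,3,4,5,6} D(Y)={1,2,4,5,6} D(W)={2,4,6,7}: no change
So after constraint 3: D(U) = {1,2,3,4,5,6}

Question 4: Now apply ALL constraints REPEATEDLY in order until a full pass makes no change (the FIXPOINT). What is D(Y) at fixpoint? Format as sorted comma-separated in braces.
pass 0 (initial): D(Y)={1,2,4,5,6}
pass 1: no change
Fixpoint after 1 passes: D(Y) = {1,2,4,5,6}

Answer: {1,2,4,5,6}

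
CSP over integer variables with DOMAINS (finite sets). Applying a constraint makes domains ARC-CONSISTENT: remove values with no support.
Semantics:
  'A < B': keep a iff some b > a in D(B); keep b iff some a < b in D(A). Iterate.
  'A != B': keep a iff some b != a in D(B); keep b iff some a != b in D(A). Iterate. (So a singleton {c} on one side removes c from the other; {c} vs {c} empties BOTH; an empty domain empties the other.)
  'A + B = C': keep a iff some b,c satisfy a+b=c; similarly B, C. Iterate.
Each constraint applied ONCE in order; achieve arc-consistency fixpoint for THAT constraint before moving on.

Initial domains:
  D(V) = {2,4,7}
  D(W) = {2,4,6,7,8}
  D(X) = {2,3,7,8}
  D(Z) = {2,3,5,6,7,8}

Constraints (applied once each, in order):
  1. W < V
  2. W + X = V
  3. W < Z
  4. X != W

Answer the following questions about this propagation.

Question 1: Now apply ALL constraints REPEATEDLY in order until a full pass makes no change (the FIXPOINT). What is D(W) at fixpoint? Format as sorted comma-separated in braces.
Answer: {2,4}

Derivation:
pass 0 (initial): D(W)={2,4,6,7,8}
pass 1: V {2,4,7}->{4,7}; W {2,4,6,7,8}->{2,4}; X {2,3,7,8}->{2,3}; Z {2,3,5,6,7,8}->{3,5,6,7,8}
pass 2: no change
Fixpoint after 2 passes: D(W) = {2,4}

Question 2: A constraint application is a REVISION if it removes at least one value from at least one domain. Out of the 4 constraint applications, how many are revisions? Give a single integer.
Constraint 1 (W < V) on D(W)={2,4,6,7,8} D(V)={2,4,7}: W {2,4,6,7,8}->{2,4,6}; V {2,4,7}->{4,7} => REVISION
Constraint 2 (W + X = V) on D(W)={2,4,6} D(X)={2,3,7,8} D(V)={4,7}: W {2,4,6}->{2,4}; X {2,3,7,8}->{2,3} => REVISION
Constraint 3 (W < Z) on D(W)={2,4} D(Z)={2,3,5,6,7,8}: Z {2,3,5,6,7,8}->{3,5,6,7,8} => REVISION
Constraint 4 (X != W) on D(X)={2,3} D(W)={2,4}: no change => not a revision
Total revisions = 3

Answer: 3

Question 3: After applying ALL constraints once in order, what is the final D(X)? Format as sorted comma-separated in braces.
Constraint 1 (W < V) on D(W)={2,4,6,7,8} D(V)={2,4,7}: W {2,4,6,7,8}->{2,4,6}; V {2,4,7}->{4,7}
Constraint 2 (W + X = V) on D(W)={2,4,6} D(X)={2,3,7,8} D(V)={4,7}: W {2,4,6}->{2,4}; X {2,3,7,8}->{2,3}
Constraint 3 (W < Z) on D(W)={2,4} D(Z)={2,3,5,6,7,8}: Z {2,3,5,6,7,8}->{3,5,6,7,8}
Constraint 4 (X != W) on D(X)={2,3} D(W)={2,4}: no change
So after all 4 constraints: D(X) = {2,3}

Answer: {2,3}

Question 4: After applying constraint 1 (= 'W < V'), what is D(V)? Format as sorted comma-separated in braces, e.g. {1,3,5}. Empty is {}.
Constraint 1 (W < V) on D(W)={2,4,6,7,8} D(V)={2,4,7}: W {2,4,6,7,8}->{2,4,6}; V {2,4,7}->{4,7}
So after constraint 1: D(V) = {4,7}

Answer: {4,7}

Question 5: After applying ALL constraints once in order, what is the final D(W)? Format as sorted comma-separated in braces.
Constraint 1 (W < V) on D(W)={2,4,6,7,8} D(V)={2,4,7}: W {2,4,6,7,8}->{2,4,6}; V {2,4,7}->{4,7}
Constraint 2 (W + X = V) on D(W)={2,4,6} D(X)={2,3,7,8} D(V)={4,7}: W {2,4,6}->{2,4}; X {2,3,7,8}->{2,3}
Constraint 3 (W < Z) on D(W)={2,4} D(Z)={2,3,5,6,7,8}: Z {2,3,5,6,7,8}->{3,5,6,7,8}
Constraint 4 (X != W) on D(X)={2,3} D(W)={2,4}: no change
So after all 4 constraints: D(W) = {2,4}

Answer: {2,4}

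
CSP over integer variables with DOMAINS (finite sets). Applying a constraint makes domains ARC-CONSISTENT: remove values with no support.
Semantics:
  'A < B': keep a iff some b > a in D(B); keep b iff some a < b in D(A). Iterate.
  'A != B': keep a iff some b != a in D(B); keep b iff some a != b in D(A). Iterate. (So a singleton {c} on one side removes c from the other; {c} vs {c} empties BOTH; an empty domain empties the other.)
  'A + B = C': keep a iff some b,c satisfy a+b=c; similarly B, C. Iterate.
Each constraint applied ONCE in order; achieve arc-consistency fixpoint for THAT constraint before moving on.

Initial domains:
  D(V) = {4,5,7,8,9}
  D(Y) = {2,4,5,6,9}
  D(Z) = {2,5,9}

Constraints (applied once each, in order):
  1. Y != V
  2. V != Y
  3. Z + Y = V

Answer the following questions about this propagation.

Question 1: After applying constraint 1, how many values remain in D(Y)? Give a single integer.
Constraint 1 (Y != V) on D(Y)={2,4,5,6,9} D(V)={4,5,7,8,9}: no change
So after constraint 1: D(Y)={2,4,5,6,9}, size = 5

Answer: 5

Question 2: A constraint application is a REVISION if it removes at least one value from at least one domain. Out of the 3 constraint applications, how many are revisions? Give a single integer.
Constraint 1 (Y != V) on D(Y)={2,4,5,6,9} D(V)={4,5,7,8,9}: no change => not a revision
Constraint 2 (V != Y) on D(V)={4,5,7,8,9} D(Y)={2,4,5,6,9}: no change => not a revision
Constraint 3 (Z + Y = V) on D(Z)={2,5,9} D(Y)={2,4,5,6,9} D(V)={4,5,7,8,9}: Z {2,5,9}->{2,5}; Y {2,4,5,6,9}->{2,4,5,6}; V {4,5,7,8,9}->{4,7,8,9} => REVISION
Total revisions = 1

Answer: 1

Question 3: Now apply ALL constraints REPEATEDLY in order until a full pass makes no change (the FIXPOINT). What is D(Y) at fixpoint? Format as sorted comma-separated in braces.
Answer: {2,4,5,6}

Derivation:
pass 0 (initial): D(Y)={2,4,5,6,9}
pass 1: V {4,5,7,8,9}->{4,7,8,9}; Y {2,4,5,6,9}->{2,4,5,6}; Z {2,5,9}->{2,5}
pass 2: no change
Fixpoint after 2 passes: D(Y) = {2,4,5,6}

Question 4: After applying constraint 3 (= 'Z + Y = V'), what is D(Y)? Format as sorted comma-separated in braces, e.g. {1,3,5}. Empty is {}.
Constraint 1 (Y != V) on D(Y)={2,4,5,6,9} D(V)={4,5,7,8,9}: no change
Constraint 2 (V != Y) on D(V)={4,5,7,8,9} D(Y)={2,4,5,6,9}: no change
Constraint 3 (Z + Y = V) on D(Z)={2,5,9} D(Y)={2,4,5,6,9} D(V)={4,5,7,8,9}: Z {2,5,9}->{2,5}; Y {2,4,5,6,9}->{2,4,5,6}; V {4,5,7,8,9}->{4,7,8,9}
So after constraint 3: D(Y) = {2,4,5,6}

Answer: {2,4,5,6}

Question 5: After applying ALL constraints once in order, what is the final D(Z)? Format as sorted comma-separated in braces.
Answer: {2,5}

Derivation:
Constraint 1 (Y != V) on D(Y)={2,4,5,6,9} D(V)={4,5,7,8,9}: no change
Constraint 2 (V != Y) on D(V)={4,5,7,8,9} D(Y)={2,4,5,6,9}: no change
Constraint 3 (Z + Y = V) on D(Z)={2,5,9} D(Y)={2,4,5,6,9} D(V)={4,5,7,8,9}: Z {2,5,9}->{2,5}; Y {2,4,5,6,9}->{2,4,5,6}; V {4,5,7,8,9}->{4,7,8,9}
So after all 3 constraints: D(Z) = {2,5}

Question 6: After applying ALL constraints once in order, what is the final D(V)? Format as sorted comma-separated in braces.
Answer: {4,7,8,9}

Derivation:
Constraint 1 (Y != V) on D(Y)={2,4,5,6,9} D(V)={4,5,7,8,9}: no change
Constraint 2 (V != Y) on D(V)={4,5,7,8,9} D(Y)={2,4,5,6,9}: no change
Constraint 3 (Z + Y = V) on D(Z)={2,5,9} D(Y)={2,4,5,6,9} D(V)={4,5,7,8,9}: Z {2,5,9}->{2,5}; Y {2,4,5,6,9}->{2,4,5,6}; V {4,5,7,8,9}->{4,7,8,9}
So after all 3 constraints: D(V) = {4,7,8,9}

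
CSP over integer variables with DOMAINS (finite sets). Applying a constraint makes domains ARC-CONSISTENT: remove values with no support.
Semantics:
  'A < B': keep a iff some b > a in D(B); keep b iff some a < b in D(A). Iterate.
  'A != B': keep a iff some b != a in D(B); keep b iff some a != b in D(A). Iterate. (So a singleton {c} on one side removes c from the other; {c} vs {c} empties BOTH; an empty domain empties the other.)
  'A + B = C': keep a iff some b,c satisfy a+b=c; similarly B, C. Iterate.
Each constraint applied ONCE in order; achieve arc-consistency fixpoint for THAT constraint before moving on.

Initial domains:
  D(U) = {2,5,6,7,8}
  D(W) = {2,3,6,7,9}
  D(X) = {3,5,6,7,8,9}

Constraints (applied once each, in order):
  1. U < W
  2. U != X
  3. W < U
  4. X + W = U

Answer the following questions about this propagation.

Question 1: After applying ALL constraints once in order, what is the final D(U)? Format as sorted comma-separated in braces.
Answer: {6,8}

Derivation:
Constraint 1 (U < W) on D(U)={2,5,6,7,8} D(W)={2,3,6,7,9}: W {2,3,6,7,9}->{3,6,7,9}
Constraint 2 (U != X) on D(U)={2,5,6,7,8} D(X)={3,5,6,7,8,9}: no change
Constraint 3 (W < U) on D(W)={3,6,7,9} D(U)={2,5,6,7,8}: W {3,6,7,9}->{3,6,7}; U {2,5,6,7,8}->{5,6,7,8}
Constraint 4 (X + W = U) on D(X)={3,5,6,7,8,9} D(W)={3,6,7} D(U)={5,6,7,8}: X {3,5,6,7,8,9}->{3,5}; W {3,6,7}->{3}; U {5,6,7,8}->{6,8}
So after all 4 constraints: D(U) = {6,8}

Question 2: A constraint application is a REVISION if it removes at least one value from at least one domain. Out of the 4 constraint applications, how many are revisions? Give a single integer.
Answer: 3

Derivation:
Constraint 1 (U < W) on D(U)={2,5,6,7,8} D(W)={2,3,6,7,9}: W {2,3,6,7,9}->{3,6,7,9} => REVISION
Constraint 2 (U != X) on D(U)={2,5,6,7,8} D(X)={3,5,6,7,8,9}: no change => not a revision
Constraint 3 (W < U) on D(W)={3,6,7,9} D(U)={2,5,6,7,8}: W {3,6,7,9}->{3,6,7}; U {2,5,6,7,8}->{5,6,7,8} => REVISION
Constraint 4 (X + W = U) on D(X)={3,5,6,7,8,9} D(W)={3,6,7} D(U)={5,6,7,8}: X {3,5,6,7,8,9}->{3,5}; W {3,6,7}->{3}; U {5,6,7,8}->{6,8} => REVISION
Total revisions = 3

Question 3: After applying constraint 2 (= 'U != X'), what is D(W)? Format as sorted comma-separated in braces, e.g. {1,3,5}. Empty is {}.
Answer: {3,6,7,9}

Derivation:
Constraint 1 (U < W) on D(U)={2,5,6,7,8} D(W)={2,3,6,7,9}: W {2,3,6,7,9}->{3,6,7,9}
Constraint 2 (U != X) on D(U)={2,5,6,7,8} D(X)={3,5,6,7,8,9}: no change
So after constraint 2: D(W) = {3,6,7,9}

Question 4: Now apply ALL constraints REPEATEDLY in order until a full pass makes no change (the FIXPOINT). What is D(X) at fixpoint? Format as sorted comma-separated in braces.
pass 0 (initial): D(X)={3,5,6,7,8,9}
pass 1: U {2,5,6,7,8}->{6,8}; W {2,3,6,7,9}->{3}; X {3,5,6,7,8,9}->{3,5}
pass 2: U {6,8}->{}; W {3}->{}; X {3,5}->{}
pass 3: no change
Fixpoint after 3 passes: D(X) = {}

Answer: {}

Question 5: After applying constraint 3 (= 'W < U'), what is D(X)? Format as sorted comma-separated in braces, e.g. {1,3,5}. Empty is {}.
Answer: {3,5,6,7,8,9}

Derivation:
Constraint 1 (U < W) on D(U)={2,5,6,7,8} D(W)={2,3,6,7,9}: W {2,3,6,7,9}->{3,6,7,9}
Constraint 2 (U != X) on D(U)={2,5,6,7,8} D(X)={3,5,6,7,8,9}: no change
Constraint 3 (W < U) on D(W)={3,6,7,9} D(U)={2,5,6,7,8}: W {3,6,7,9}->{3,6,7}; U {2,5,6,7,8}->{5,6,7,8}
So after constraint 3: D(X) = {3,5,6,7,8,9}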